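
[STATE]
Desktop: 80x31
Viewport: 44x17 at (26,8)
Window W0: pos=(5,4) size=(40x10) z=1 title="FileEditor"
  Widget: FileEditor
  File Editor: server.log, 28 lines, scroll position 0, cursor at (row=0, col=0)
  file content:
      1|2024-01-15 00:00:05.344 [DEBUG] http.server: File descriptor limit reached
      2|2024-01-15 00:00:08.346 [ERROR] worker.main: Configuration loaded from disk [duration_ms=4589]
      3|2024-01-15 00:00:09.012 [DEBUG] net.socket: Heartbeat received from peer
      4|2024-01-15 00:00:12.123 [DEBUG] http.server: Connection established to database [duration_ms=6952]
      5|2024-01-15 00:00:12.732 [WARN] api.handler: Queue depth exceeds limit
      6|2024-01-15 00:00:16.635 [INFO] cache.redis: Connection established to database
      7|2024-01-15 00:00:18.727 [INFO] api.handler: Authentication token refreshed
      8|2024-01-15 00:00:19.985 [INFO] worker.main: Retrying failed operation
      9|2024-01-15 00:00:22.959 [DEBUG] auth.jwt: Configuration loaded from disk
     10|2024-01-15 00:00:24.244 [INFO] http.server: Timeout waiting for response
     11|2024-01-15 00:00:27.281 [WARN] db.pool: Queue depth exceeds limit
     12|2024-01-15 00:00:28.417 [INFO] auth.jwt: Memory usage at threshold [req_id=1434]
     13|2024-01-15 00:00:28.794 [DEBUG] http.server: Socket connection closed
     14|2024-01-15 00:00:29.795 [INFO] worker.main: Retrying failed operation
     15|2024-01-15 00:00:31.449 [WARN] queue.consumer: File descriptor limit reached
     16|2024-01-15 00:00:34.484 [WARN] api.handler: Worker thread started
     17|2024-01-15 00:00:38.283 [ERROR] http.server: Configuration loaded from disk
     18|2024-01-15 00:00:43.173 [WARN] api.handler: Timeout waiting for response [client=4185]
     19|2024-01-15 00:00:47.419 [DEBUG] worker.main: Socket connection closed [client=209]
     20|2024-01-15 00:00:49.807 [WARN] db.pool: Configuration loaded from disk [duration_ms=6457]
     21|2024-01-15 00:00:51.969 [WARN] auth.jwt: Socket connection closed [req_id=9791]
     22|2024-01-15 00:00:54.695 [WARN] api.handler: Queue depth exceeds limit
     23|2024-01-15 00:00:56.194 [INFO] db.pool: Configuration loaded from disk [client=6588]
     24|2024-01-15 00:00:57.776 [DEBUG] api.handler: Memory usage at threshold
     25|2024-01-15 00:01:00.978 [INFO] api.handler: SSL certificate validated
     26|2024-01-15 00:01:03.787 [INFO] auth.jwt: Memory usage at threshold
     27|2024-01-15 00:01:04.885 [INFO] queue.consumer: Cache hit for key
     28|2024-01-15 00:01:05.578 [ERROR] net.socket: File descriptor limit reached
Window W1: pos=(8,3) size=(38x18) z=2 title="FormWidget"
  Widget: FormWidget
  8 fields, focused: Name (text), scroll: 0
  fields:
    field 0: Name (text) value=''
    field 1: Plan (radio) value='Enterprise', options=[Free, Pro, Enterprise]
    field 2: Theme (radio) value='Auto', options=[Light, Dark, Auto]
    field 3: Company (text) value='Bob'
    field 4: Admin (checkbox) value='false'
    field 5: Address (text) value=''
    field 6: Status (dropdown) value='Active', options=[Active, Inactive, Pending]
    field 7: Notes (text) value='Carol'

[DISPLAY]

 Light  ( ) Dark  (┃                        
b                 ]┃                        
                   ┃                        
                  ]┃                        
tive             ▼]┃                        
rol               ]┃                        
                   ┃                        
                   ┃                        
                   ┃                        
                   ┃                        
                   ┃                        
                   ┃                        
━━━━━━━━━━━━━━━━━━━┛                        
                                            
                                            
                                            
                                            


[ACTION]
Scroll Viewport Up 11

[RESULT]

                                            
                                            
                                            
━━━━━━━━━━━━━━━━━━━┓                        
                   ┃                        
───────────────────┨                        
                  ]┃                        
 Free  ( ) Pro  (●)┃                        
 Light  ( ) Dark  (┃                        
b                 ]┃                        
                   ┃                        
                  ]┃                        
tive             ▼]┃                        
rol               ]┃                        
                   ┃                        
                   ┃                        
                   ┃                        


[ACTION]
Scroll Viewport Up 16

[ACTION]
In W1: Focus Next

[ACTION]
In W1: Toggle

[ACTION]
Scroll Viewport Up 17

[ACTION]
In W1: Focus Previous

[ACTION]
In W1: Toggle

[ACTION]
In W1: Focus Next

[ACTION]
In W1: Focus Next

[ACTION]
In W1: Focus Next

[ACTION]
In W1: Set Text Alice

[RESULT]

                                            
                                            
                                            
━━━━━━━━━━━━━━━━━━━┓                        
                   ┃                        
───────────────────┨                        
                  ]┃                        
 Free  ( ) Pro  (●)┃                        
 Light  ( ) Dark  (┃                        
ice               ]┃                        
                   ┃                        
                  ]┃                        
tive             ▼]┃                        
rol               ]┃                        
                   ┃                        
                   ┃                        
                   ┃                        


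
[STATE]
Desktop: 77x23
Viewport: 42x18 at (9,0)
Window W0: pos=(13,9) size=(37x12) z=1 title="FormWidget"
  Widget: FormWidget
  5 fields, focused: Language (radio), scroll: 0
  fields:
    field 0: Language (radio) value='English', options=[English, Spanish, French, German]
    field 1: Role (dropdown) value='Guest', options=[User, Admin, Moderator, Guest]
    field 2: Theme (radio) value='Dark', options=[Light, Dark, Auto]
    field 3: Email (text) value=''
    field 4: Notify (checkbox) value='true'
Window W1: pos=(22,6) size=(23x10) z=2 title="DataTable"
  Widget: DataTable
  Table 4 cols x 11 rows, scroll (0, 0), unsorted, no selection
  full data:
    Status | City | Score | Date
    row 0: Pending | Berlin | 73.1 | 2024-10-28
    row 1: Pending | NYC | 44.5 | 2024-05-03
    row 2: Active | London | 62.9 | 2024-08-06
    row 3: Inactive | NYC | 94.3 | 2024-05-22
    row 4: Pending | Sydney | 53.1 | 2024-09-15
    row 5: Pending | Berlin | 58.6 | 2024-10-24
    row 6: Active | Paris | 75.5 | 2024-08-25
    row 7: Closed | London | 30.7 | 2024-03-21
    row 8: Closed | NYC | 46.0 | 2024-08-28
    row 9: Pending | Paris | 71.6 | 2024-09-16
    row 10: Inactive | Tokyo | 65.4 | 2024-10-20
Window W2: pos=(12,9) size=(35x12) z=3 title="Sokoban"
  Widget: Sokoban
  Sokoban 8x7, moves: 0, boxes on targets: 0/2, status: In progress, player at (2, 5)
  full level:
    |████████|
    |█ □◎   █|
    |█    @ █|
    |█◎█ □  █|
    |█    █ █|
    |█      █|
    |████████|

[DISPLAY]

                                          
                                          
                                          
                                          
                                          
                                          
             ┏━━━━━━━━━━━━━━━━━━━━━┓      
             ┃ DataTable           ┃      
             ┠─────────────────────┨      
   ┏━━━━━━━━━━━━━━━━━━━━━━━━━━━━━━━━━┓━━┓ 
   ┃ Sokoban                         ┃  ┃ 
   ┠─────────────────────────────────┨──┨ 
   ┃████████                         ┃an┃ 
   ┃█ □◎   █                         ┃▼]┃ 
   ┃█    @ █                         ┃  ┃ 
   ┃█◎█ □  █                         ┃ ]┃ 
   ┃█    █ █                         ┃  ┃ 
   ┃█      █                         ┃  ┃ 


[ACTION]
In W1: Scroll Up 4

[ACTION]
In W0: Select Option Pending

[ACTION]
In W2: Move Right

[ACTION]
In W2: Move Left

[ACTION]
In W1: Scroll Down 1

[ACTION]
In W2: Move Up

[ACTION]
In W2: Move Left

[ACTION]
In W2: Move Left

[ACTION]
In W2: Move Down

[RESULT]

                                          
                                          
                                          
                                          
                                          
                                          
             ┏━━━━━━━━━━━━━━━━━━━━━┓      
             ┃ DataTable           ┃      
             ┠─────────────────────┨      
   ┏━━━━━━━━━━━━━━━━━━━━━━━━━━━━━━━━━┓━━┓ 
   ┃ Sokoban                         ┃  ┃ 
   ┠─────────────────────────────────┨──┨ 
   ┃████████                         ┃an┃ 
   ┃█ □◎   █                         ┃▼]┃ 
   ┃█  @   █                         ┃  ┃ 
   ┃█◎█ □  █                         ┃ ]┃ 
   ┃█    █ █                         ┃  ┃ 
   ┃█      █                         ┃  ┃ 


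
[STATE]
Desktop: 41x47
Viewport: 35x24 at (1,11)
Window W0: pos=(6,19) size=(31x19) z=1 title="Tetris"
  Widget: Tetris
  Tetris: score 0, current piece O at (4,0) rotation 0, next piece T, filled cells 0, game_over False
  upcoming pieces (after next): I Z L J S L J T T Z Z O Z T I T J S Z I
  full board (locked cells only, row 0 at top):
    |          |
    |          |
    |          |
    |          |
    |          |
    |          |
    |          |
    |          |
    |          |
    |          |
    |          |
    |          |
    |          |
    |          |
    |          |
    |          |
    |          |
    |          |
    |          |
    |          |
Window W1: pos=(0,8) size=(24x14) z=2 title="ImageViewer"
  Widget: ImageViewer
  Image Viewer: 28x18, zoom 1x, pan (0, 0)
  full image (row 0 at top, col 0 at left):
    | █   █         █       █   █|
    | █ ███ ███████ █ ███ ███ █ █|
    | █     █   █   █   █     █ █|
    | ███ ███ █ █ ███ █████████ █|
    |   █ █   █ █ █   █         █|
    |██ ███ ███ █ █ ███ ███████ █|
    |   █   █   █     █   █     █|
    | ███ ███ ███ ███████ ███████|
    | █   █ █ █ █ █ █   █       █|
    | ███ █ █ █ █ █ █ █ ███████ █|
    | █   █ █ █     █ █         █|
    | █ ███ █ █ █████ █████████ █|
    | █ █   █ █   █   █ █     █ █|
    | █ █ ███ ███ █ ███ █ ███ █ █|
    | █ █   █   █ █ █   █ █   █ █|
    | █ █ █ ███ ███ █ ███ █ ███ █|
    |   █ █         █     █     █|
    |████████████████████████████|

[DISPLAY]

 █   █         █      ┃            
 █ ███ ███████ █ ███ █┃            
 █     █   █   █   █  ┃            
 ███ ███ █ █ ███ █████┃            
   █ █   █ █ █   █    ┃            
██ ███ ███ █ █ ███ ███┃            
   █   █   █     █   █┃            
 ███ ███ ███ ███████ █┃            
 █   █ █ █ █ █ █   █  ┃━━━━━━━━━━━━
 ███ █ █ █ █ █ █ █ ███┃            
━━━━━━━━━━━━━━━━━━━━━━┛────────────
     ┃          │Next:             
     ┃          │ ▒                
     ┃          │▒▒▒               
     ┃          │                  
     ┃          │                  
     ┃          │                  
     ┃          │Score:            
     ┃          │0                 
     ┃          │                  
     ┃          │                  
     ┃          │                  
     ┃          │                  
     ┃          │                  


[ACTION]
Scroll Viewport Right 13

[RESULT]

█         █      ┃                 
█ ███████ █ ███ █┃                 
  █   █   █   █  ┃                 
███ █ █ ███ █████┃                 
█   █ █ █   █    ┃                 
█ ███ █ █ ███ ███┃                 
  █   █     █   █┃                 
███ ███ ███████ █┃                 
█ █ █ █ █ █   █  ┃━━━━━━━━━━━━┓    
█ █ █ █ █ █ █ ███┃            ┃    
━━━━━━━━━━━━━━━━━┛────────────┨    
┃          │Next:             ┃    
┃          │ ▒                ┃    
┃          │▒▒▒               ┃    
┃          │                  ┃    
┃          │                  ┃    
┃          │                  ┃    
┃          │Score:            ┃    
┃          │0                 ┃    
┃          │                  ┃    
┃          │                  ┃    
┃          │                  ┃    
┃          │                  ┃    
┃          │                  ┃    


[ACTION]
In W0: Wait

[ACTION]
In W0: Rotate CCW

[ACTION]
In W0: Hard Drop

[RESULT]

█         █      ┃                 
█ ███████ █ ███ █┃                 
  █   █   █   █  ┃                 
███ █ █ ███ █████┃                 
█   █ █ █   █    ┃                 
█ ███ █ █ ███ ███┃                 
  █   █     █   █┃                 
███ ███ ███████ █┃                 
█ █ █ █ █ █   █  ┃━━━━━━━━━━━━┓    
█ █ █ █ █ █ █ ███┃            ┃    
━━━━━━━━━━━━━━━━━┛────────────┨    
┃          │Next:             ┃    
┃          │████              ┃    
┃          │                  ┃    
┃          │                  ┃    
┃          │                  ┃    
┃          │                  ┃    
┃          │Score:            ┃    
┃          │0                 ┃    
┃          │                  ┃    
┃          │                  ┃    
┃          │                  ┃    
┃          │                  ┃    
┃          │                  ┃    


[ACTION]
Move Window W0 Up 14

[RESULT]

█         █      ┃            ┃    
█ ███████ █ ███ █┃            ┃    
  █   █   █   █  ┃            ┃    
███ █ █ ███ █████┃            ┃    
█   █ █ █   █    ┃            ┃    
█ ███ █ █ ███ ███┃            ┃    
  █   █     █   █┃            ┃    
███ ███ ███████ █┃            ┃    
█ █ █ █ █ █   █  ┃            ┃    
█ █ █ █ █ █ █ ███┃            ┃    
━━━━━━━━━━━━━━━━━┛            ┃    
┃    ▓▓    │                  ┃    
┗━━━━━━━━━━━━━━━━━━━━━━━━━━━━━┛    
                                   
                                   
                                   
                                   
                                   
                                   
                                   
                                   
                                   
                                   
                                   


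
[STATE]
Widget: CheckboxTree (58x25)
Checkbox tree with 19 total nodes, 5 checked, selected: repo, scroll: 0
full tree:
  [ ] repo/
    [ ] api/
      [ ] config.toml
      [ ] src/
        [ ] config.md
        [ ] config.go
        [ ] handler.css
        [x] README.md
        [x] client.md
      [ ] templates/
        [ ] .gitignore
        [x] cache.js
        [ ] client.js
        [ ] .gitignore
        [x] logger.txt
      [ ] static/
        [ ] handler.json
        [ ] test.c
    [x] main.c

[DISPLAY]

>[-] repo/                                                
   [-] api/                                               
     [ ] config.toml                                      
     [-] src/                                             
       [ ] config.md                                      
       [ ] config.go                                      
       [ ] handler.css                                    
       [x] README.md                                      
       [x] client.md                                      
     [-] templates/                                       
       [ ] .gitignore                                     
       [x] cache.js                                       
       [ ] client.js                                      
       [ ] .gitignore                                     
       [x] logger.txt                                     
     [ ] static/                                          
       [ ] handler.json                                   
       [ ] test.c                                         
   [x] main.c                                             
                                                          
                                                          
                                                          
                                                          
                                                          
                                                          


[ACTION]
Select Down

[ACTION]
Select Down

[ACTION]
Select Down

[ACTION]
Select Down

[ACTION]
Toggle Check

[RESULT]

 [-] repo/                                                
   [-] api/                                               
     [ ] config.toml                                      
     [-] src/                                             
>      [x] config.md                                      
       [ ] config.go                                      
       [ ] handler.css                                    
       [x] README.md                                      
       [x] client.md                                      
     [-] templates/                                       
       [ ] .gitignore                                     
       [x] cache.js                                       
       [ ] client.js                                      
       [ ] .gitignore                                     
       [x] logger.txt                                     
     [ ] static/                                          
       [ ] handler.json                                   
       [ ] test.c                                         
   [x] main.c                                             
                                                          
                                                          
                                                          
                                                          
                                                          
                                                          


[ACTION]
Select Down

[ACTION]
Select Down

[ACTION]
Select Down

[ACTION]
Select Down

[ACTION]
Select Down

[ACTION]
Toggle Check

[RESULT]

 [-] repo/                                                
   [-] api/                                               
     [ ] config.toml                                      
     [-] src/                                             
       [x] config.md                                      
       [ ] config.go                                      
       [ ] handler.css                                    
       [x] README.md                                      
       [x] client.md                                      
>    [x] templates/                                       
       [x] .gitignore                                     
       [x] cache.js                                       
       [x] client.js                                      
       [x] .gitignore                                     
       [x] logger.txt                                     
     [ ] static/                                          
       [ ] handler.json                                   
       [ ] test.c                                         
   [x] main.c                                             
                                                          
                                                          
                                                          
                                                          
                                                          
                                                          


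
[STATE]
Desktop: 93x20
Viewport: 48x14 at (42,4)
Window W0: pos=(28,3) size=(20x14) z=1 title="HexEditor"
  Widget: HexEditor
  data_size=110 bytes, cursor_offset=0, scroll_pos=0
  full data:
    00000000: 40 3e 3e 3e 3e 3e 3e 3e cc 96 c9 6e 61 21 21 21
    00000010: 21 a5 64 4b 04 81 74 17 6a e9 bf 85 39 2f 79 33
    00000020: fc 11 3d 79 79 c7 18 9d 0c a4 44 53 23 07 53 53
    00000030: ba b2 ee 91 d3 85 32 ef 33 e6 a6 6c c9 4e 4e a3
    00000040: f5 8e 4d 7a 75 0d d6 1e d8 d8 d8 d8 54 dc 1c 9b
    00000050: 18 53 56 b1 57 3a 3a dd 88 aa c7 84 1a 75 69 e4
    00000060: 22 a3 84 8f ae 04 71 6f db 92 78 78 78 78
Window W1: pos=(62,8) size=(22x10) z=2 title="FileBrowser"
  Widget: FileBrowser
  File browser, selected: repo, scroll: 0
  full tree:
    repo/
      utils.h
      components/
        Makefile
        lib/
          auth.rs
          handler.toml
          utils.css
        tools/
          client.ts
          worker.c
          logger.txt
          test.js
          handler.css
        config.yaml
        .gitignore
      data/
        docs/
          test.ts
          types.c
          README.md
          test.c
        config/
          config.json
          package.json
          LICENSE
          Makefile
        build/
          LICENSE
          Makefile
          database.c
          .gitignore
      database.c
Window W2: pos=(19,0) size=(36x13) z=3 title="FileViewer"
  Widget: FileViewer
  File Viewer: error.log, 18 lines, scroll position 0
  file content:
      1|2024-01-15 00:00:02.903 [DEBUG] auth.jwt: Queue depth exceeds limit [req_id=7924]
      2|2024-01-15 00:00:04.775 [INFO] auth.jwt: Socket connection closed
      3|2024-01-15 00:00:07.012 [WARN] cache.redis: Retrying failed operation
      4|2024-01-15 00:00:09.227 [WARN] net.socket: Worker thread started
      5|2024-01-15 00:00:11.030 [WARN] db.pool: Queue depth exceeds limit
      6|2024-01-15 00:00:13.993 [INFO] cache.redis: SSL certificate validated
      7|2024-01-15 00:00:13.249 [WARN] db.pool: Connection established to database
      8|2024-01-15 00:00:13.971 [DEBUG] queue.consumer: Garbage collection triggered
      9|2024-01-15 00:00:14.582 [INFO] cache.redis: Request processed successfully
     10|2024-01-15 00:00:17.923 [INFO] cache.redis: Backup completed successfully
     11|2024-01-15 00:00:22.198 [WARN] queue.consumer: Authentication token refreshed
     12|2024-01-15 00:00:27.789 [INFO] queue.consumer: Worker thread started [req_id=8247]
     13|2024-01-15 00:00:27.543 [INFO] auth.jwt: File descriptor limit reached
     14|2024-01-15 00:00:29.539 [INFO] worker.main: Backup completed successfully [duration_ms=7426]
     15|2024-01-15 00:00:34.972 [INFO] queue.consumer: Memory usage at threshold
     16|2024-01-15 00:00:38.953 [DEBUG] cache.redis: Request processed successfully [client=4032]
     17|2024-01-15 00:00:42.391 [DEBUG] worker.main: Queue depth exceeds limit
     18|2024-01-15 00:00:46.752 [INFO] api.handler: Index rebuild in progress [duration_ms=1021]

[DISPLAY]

5 [INFO] au█┃                                   
2 [WARN] ca░┃                                   
7 [WARN] ne░┃                                   
0 [WARN] db░┃                                   
3 [INFO] ca░┃       ┏━━━━━━━━━━━━━━━━━━━━┓      
9 [WARN] db░┃       ┃ FileBrowser        ┃      
1 [DEBUG] q░┃       ┠────────────────────┨      
2 [INFO] ca▼┃       ┃> [-] repo/         ┃      
━━━━━━━━━━━━┛       ┃    utils.h         ┃      
     ┃              ┃    [+] components/ ┃      
     ┃              ┃    [+] data/       ┃      
     ┃              ┃    database.c      ┃      
━━━━━┛              ┃                    ┃      
                    ┗━━━━━━━━━━━━━━━━━━━━┛      


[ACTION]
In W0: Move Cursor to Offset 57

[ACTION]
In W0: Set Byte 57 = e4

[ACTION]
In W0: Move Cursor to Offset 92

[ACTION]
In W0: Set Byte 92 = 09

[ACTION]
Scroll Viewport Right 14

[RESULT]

INFO] au█┃                                      
WARN] ca░┃                                      
WARN] ne░┃                                      
WARN] db░┃                                      
INFO] ca░┃       ┏━━━━━━━━━━━━━━━━━━━━┓         
WARN] db░┃       ┃ FileBrowser        ┃         
DEBUG] q░┃       ┠────────────────────┨         
INFO] ca▼┃       ┃> [-] repo/         ┃         
━━━━━━━━━┛       ┃    utils.h         ┃         
  ┃              ┃    [+] components/ ┃         
  ┃              ┃    [+] data/       ┃         
  ┃              ┃    database.c      ┃         
━━┛              ┃                    ┃         
                 ┗━━━━━━━━━━━━━━━━━━━━┛         


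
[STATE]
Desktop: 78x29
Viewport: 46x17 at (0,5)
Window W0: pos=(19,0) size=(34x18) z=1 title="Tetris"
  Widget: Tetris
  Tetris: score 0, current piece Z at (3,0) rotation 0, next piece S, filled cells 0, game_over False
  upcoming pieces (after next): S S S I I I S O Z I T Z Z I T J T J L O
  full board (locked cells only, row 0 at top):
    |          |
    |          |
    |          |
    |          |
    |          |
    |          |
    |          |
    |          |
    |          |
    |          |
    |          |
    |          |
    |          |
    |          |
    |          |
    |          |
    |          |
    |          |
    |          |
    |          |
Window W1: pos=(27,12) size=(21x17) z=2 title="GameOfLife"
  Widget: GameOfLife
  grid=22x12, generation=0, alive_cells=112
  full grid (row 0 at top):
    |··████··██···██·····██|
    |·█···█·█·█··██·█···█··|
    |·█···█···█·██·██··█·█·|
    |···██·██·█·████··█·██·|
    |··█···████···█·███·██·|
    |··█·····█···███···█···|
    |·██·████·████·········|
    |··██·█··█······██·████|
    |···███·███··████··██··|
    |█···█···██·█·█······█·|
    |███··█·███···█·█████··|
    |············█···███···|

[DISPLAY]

                   ┃          │░░             
                   ┃          │               
                   ┃          │               
                   ┃          │               
                   ┃          │Score:         
                   ┃          │0              
                   ┃          │               
                   ┃       ┏━━━━━━━━━━━━━━━━━━
                   ┃       ┃ GameOfLife       
                   ┃       ┠──────────────────
                   ┃       ┃Gen: 0            
                   ┃       ┃·████··██···██····
                   ┗━━━━━━━┃█···█·█·█··██·█···
                           ┃█···█···█·██·██··█
                           ┃··██·██·█·████··█·
                           ┃·█···████···█·███·
                           ┃·█·····█···███···█


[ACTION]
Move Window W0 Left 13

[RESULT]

      ┃          │░░                   ┃      
      ┃          │                     ┃      
      ┃          │                     ┃      
      ┃          │                     ┃      
      ┃          │Score:               ┃      
      ┃          │0                    ┃      
      ┃          │                     ┃      
      ┃          │         ┏━━━━━━━━━━━━━━━━━━
      ┃          │         ┃ GameOfLife       
      ┃          │         ┠──────────────────
      ┃          │         ┃Gen: 0            
      ┃          │         ┃·████··██···██····
      ┗━━━━━━━━━━━━━━━━━━━━┃█···█·█·█··██·█···
                           ┃█···█···█·██·██··█
                           ┃··██·██·█·████··█·
                           ┃·█···████···█·███·
                           ┃·█·····█···███···█


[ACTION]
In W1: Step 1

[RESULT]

      ┃          │░░                   ┃      
      ┃          │                     ┃      
      ┃          │                     ┃      
      ┃          │                     ┃      
      ┃          │Score:               ┃      
      ┃          │0                    ┃      
      ┃          │                     ┃      
      ┃          │         ┏━━━━━━━━━━━━━━━━━━
      ┃          │         ┃ GameOfLife       
      ┃          │         ┠──────────────────
      ┃          │         ┃Gen: 1            
      ┃          │         ┃·█████·██··███····
      ┗━━━━━━━━━━━━━━━━━━━━┃█·█·█···█·█···█···
                           ┃·█··█·█·█·····██·█
                           ┃·███····█·█·····█·
                           ┃·█··██··███···███·
                           ┃·█···········█████


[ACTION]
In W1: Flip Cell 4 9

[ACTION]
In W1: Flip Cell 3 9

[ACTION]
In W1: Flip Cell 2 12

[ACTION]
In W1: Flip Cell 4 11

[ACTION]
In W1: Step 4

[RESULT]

      ┃          │░░                   ┃      
      ┃          │                     ┃      
      ┃          │                     ┃      
      ┃          │                     ┃      
      ┃          │Score:               ┃      
      ┃          │0                    ┃      
      ┃          │                     ┃      
      ┃          │         ┏━━━━━━━━━━━━━━━━━━
      ┃          │         ┃ GameOfLife       
      ┃          │         ┠──────────────────
      ┃          │         ┃Gen: 5            
      ┃          │         ┃█······███████····
      ┗━━━━━━━━━━━━━━━━━━━━┃·█···█········██··
                           ┃·██·█·██·█···█····
                           ┃···█·█······█·····
                           ┃···██··█···█·███··
                           ┃█··██······█··█···


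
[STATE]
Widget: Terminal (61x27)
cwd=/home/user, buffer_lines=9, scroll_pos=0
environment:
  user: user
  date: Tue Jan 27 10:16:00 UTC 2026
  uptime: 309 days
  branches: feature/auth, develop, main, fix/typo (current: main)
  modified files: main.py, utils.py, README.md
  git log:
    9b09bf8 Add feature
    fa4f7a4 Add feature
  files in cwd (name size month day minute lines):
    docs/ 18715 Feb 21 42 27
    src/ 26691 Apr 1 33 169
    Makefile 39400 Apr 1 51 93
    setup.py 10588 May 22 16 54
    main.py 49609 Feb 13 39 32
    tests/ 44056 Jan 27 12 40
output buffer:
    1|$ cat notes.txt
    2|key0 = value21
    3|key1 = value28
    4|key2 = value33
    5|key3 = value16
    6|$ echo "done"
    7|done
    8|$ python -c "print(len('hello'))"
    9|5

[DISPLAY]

$ cat notes.txt                                              
key0 = value21                                               
key1 = value28                                               
key2 = value33                                               
key3 = value16                                               
$ echo "done"                                                
done                                                         
$ python -c "print(len('hello'))"                            
5                                                            
$ █                                                          
                                                             
                                                             
                                                             
                                                             
                                                             
                                                             
                                                             
                                                             
                                                             
                                                             
                                                             
                                                             
                                                             
                                                             
                                                             
                                                             
                                                             


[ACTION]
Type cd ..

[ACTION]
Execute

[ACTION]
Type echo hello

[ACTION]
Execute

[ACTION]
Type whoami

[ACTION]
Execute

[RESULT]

$ cat notes.txt                                              
key0 = value21                                               
key1 = value28                                               
key2 = value33                                               
key3 = value16                                               
$ echo "done"                                                
done                                                         
$ python -c "print(len('hello'))"                            
5                                                            
$ cd ..                                                      
                                                             
$ echo hello                                                 
hello                                                        
$ whoami                                                     
user                                                         
$ █                                                          
                                                             
                                                             
                                                             
                                                             
                                                             
                                                             
                                                             
                                                             
                                                             
                                                             
                                                             


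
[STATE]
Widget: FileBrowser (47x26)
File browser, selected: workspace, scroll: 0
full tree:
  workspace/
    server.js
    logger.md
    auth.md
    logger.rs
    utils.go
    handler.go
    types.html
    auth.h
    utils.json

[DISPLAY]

> [-] workspace/                               
    server.js                                  
    logger.md                                  
    auth.md                                    
    logger.rs                                  
    utils.go                                   
    handler.go                                 
    types.html                                 
    auth.h                                     
    utils.json                                 
                                               
                                               
                                               
                                               
                                               
                                               
                                               
                                               
                                               
                                               
                                               
                                               
                                               
                                               
                                               
                                               


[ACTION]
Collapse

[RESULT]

> [+] workspace/                               
                                               
                                               
                                               
                                               
                                               
                                               
                                               
                                               
                                               
                                               
                                               
                                               
                                               
                                               
                                               
                                               
                                               
                                               
                                               
                                               
                                               
                                               
                                               
                                               
                                               


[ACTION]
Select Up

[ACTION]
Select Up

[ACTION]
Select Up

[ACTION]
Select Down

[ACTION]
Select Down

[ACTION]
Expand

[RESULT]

> [-] workspace/                               
    server.js                                  
    logger.md                                  
    auth.md                                    
    logger.rs                                  
    utils.go                                   
    handler.go                                 
    types.html                                 
    auth.h                                     
    utils.json                                 
                                               
                                               
                                               
                                               
                                               
                                               
                                               
                                               
                                               
                                               
                                               
                                               
                                               
                                               
                                               
                                               
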